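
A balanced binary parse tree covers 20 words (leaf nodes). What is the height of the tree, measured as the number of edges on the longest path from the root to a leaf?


In a balanced binary tree with n leaves the deepest leaf is ceil(log2(n)) edges below the root.
log2(20) = 4.3219
ceil(4.3219) = 5
height (edges) = 5

5


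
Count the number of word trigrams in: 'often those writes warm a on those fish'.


Word trigrams from [8] words:
  Trigram 1: (often those writes)
  Trigram 2: (those writes warm)
  Trigram 3: (writes warm a)
  Trigram 4: (warm a on)
  Trigram 5: (a on those)
  Trigram 6: (on those fish)
Total word trigrams: 8 - 2 = 6

6


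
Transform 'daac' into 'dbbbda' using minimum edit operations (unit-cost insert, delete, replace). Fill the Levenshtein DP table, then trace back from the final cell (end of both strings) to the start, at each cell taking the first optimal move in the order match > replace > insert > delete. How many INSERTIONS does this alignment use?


Edit distance = 5. Backtracking from cell (4, 6) with preference match > replace > insert > delete,
then listing the resulting alignment 'daac' -> 'dbbbda' left to right:
  Step 1: keep 'd'
  Step 2: insert 'b' [insertion #1]
  Step 3: insert 'b' [insertion #2]
  Step 4: replace a->b
  Step 5: replace a->d
  Step 6: replace c->a
Total insertions: 2

2


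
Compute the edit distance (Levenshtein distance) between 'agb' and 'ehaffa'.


Building DP table for s1='agb' (len 3) and s2='ehaffa' (len 6):
       e  h  a  f  f  a
    0  1  2  3  4  5  6
  a 1  1  2  2  3  4  5
  g 2  2  2  3  3  4  5
  b 3  3  3  3  4  4  5
Edit distance = dp[3][6] = 5

5


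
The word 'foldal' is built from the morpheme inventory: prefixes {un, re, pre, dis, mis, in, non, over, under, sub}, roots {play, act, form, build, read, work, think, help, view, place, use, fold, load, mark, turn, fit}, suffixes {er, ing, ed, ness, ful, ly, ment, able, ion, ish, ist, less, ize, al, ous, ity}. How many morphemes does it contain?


Segmenting 'foldal' against the inventory:
  'fold' -> root (morpheme 1)
  'al' -> suffix (morpheme 2)
Total morphemes: 2

2


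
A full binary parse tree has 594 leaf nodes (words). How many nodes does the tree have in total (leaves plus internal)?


Leaf nodes (terminals): 594
Internal nodes = n - 1 = 594 - 1 = 593
Total = leaves + internal = 594 + 593 = 1187

1187


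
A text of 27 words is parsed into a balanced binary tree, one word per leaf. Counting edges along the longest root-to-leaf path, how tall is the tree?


In a balanced binary tree with n leaves the deepest leaf is ceil(log2(n)) edges below the root.
log2(27) = 4.7549
ceil(4.7549) = 5
height (edges) = 5

5


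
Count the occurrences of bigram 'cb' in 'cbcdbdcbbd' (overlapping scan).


Scanning 'cbcdbdcbbd' for bigram 'cb':
  Position 0: 'cb' -> MATCH
  Position 1: 'bc' -> no
  Position 2: 'cd' -> no
  Position 3: 'db' -> no
  Position 4: 'bd' -> no
  Position 5: 'dc' -> no
  Position 6: 'cb' -> MATCH
  Position 7: 'bb' -> no
  Position 8: 'bd' -> no
Total matches: 2

2


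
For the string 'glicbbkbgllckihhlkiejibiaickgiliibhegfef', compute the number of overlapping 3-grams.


String 'glicbbkbgllckihhlkiejibiaickgiliibhegfef' has length L = 40.
Number of overlapping n-grams = L - n + 1
Substituting: 40 - 3 + 1 = 38

38


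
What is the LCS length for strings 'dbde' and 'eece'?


DP table for LCS of 'dbde' and 'eece':
       e  e  c  e
    0  0  0  0  0
  d 0  0  0  0  0
  b 0  0  0  0  0
  d 0  0  0  0  0
  e 0  1  1  1  1
LCS: 'e'
LCS length = 1

1


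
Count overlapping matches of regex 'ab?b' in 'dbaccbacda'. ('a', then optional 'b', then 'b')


Pattern: ab?b means 'a', then optional 'b', then 'b'.
Scanning 'dbaccbacda' position-by-position:
  Pos 0: window 'dba' -> no
  Pos 1: window 'bac' -> no
  Pos 2: window 'acc' -> no
  Pos 3: window 'ccb' -> no
  Pos 4: window 'cba' -> no
  Pos 5: window 'bac' -> no
  Pos 6: window 'acd' -> no
  Pos 7: window 'cda' -> no
  Pos 8: window 'da' -> no
  Pos 9: window 'a' -> no
Total matches: 0

0


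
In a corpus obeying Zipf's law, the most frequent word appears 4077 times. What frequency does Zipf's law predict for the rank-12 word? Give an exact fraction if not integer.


Zipf's law: freq(rank) = f1 / rank
f1 = 4077, rank = 12
freq = 4077 / 12
GCD(4077, 12) = 3
Simplified: 1359/4

1359/4


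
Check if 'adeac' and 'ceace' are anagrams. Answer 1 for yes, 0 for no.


Sort characters of 'adeac': 'aacde'
Sort characters of 'ceace': 'accee'
Sorted forms differ -> they are NOT anagrams
Result: 0

0


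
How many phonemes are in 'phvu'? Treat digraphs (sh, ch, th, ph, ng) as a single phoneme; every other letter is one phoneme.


Parsing 'phvu' greedily, digraphs first:
  'ph' -> digraph (1 consonant phoneme) (phonemes so far: 1)
  'v' -> consonant phoneme (phonemes so far: 2)
  'u' -> vowel phoneme (phonemes so far: 3)
Total phonemes: 3

3


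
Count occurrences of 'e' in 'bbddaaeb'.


Scanning 'bbddaaeb' for 'e':
  Position 6: 'e' -> MATCH (count: 1)
Total occurrences of 'e': 1

1


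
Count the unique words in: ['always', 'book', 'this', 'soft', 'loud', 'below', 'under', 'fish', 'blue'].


Listing all tokens and tracking unique types:
  Token 1: 'always' -> NEW (unique so far: 1)
  Token 2: 'book' -> NEW (unique so far: 2)
  Token 3: 'this' -> NEW (unique so far: 3)
  Token 4: 'soft' -> NEW (unique so far: 4)
  Token 5: 'loud' -> NEW (unique so far: 5)
  Token 6: 'below' -> NEW (unique so far: 6)
  Token 7: 'under' -> NEW (unique so far: 7)
  Token 8: 'fish' -> NEW (unique so far: 8)
  Token 9: 'blue' -> NEW (unique so far: 9)
Unique types: ('always', 'below', 'blue', 'book', 'fish', 'loud', 'soft', 'this', 'under')
Vocabulary size: 9

9


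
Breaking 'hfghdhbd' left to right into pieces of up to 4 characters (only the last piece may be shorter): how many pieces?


'hfghdhbd' has 8 characters.
Chunking with max size 4:
  Chunk 1: 'hfgh' (positions 0-3)
  Chunk 2: 'dhbd' (positions 4-7)
Total chunks: ceil(8 / 4) = 2

2


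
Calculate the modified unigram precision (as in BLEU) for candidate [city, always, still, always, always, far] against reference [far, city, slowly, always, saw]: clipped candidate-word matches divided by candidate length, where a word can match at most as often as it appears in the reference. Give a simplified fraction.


Reference word counts: {'always': 1, 'city': 1, 'far': 1, 'saw': 1, 'slowly': 1}
Checking each candidate word (with clipping):
  'city' -> in reference (ref count 1, used 1/1) -> match (matches: 1)
  'always' -> in reference (ref count 1, used 1/1) -> match (matches: 2)
  'still' -> not in reference -> no match (matches: 2)
  'always' -> ref count 1 already used up (1/1) -> clipped, no match (matches: 2)
  'always' -> ref count 1 already used up (1/1) -> clipped, no match (matches: 2)
  'far' -> in reference (ref count 1, used 1/1) -> match (matches: 3)
Clipped matches: 3, Candidate length: 6
Precision = 3/6 = 1/2

1/2


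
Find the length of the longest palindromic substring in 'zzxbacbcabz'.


Scanning 'zzxbacbcabz' for palindromic substrings.
Substring at positions 3-9: 'bacbcab'.
Check: reverse('bacbcab') = 'bacbcab' -> palindrome confirmed.
Neighbouring characters ('x' / 'z') break symmetry, so it cannot extend further.
No longer palindromic substring exists; longest length = 7

7


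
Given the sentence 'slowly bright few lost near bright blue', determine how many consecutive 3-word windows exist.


Word trigrams from [7] words:
  Trigram 1: (slowly bright few)
  Trigram 2: (bright few lost)
  Trigram 3: (few lost near)
  Trigram 4: (lost near bright)
  Trigram 5: (near bright blue)
Total word trigrams: 7 - 2 = 5

5


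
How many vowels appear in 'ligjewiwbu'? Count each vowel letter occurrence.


Scanning each character of 'ligjewiwbu':
  Position 1: 'l' -> consonant (running count: 0)
  Position 2: 'i' -> vowel (running count: 1)
  Position 3: 'g' -> consonant (running count: 1)
  Position 4: 'j' -> consonant (running count: 1)
  Position 5: 'e' -> vowel (running count: 2)
  Position 6: 'w' -> consonant (running count: 2)
  Position 7: 'i' -> vowel (running count: 3)
  Position 8: 'w' -> consonant (running count: 3)
  Position 9: 'b' -> consonant (running count: 3)
  Position 10: 'u' -> vowel (running count: 4)
Total vowels: 4

4


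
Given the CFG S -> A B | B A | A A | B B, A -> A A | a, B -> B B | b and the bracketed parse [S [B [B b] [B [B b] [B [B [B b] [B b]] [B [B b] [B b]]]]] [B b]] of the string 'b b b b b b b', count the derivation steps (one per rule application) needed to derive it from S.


Every bracketed nonterminal node [X ...] in the tree is produced by exactly one rule application.
Reading the tree off as a leftmost derivation:
  Step 1: S  =>  B B   (applied S -> B B)
  Step 2: B B  =>  B B B   (applied B -> B B)
  Step 3: B B B  =>  b B B   (applied B -> b)
  Step 4: b B B  =>  b B B B   (applied B -> B B)
  Step 5: b B B B  =>  b b B B   (applied B -> b)
  Step 6: b b B B  =>  b b B B B   (applied B -> B B)
  Step 7: b b B B B  =>  b b B B B B   (applied B -> B B)
  Step 8: b b B B B B  =>  b b b B B B   (applied B -> b)
  Step 9: b b b B B B  =>  b b b b B B   (applied B -> b)
  Step 10: b b b b B B  =>  b b b b B B B   (applied B -> B B)
  Step 11: b b b b B B B  =>  b b b b b B B   (applied B -> b)
  Step 12: b b b b b B B  =>  b b b b b b B   (applied B -> b)
  Step 13: b b b b b b B  =>  b b b b b b b   (applied B -> b)
Final yield: b b b b b b b
Total rewrite steps: 13

13


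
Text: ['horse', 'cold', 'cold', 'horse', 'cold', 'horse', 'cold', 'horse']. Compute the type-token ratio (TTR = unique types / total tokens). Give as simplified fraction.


Tokens: 8
Unique types: ('cold', 'horse') = 2
TTR = 2/8
Simplify: divide both by 2 -> 1/4
TTR = 1/4

1/4


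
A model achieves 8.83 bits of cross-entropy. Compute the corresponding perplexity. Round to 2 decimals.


Perplexity formula: PP = 2^H
H = 8.83
PP = 2^8.83
Decompose: 2^8.83 = 2^8 * 2^0.83
2^8 = 256, 2^0.83 ~ 1.7776854
PP ~ 256 * 1.7776854 = 455.0874624
Rounded to 2 decimals: 455.09

455.09


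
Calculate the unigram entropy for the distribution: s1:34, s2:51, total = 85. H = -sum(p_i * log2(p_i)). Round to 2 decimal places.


Computing entropy H = -sum(p_i * log2(p_i)):
  s1: p = 34/85 = 0.4000, -p*log2(p) = 0.5288
  s2: p = 51/85 = 0.6000, -p*log2(p) = 0.4422
H = sum of terms = 0.9710
Rounded to 2 decimals: 0.97

0.97


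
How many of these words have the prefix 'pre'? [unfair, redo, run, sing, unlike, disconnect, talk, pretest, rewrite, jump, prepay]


Checking each word for prefix 'pre':
  'unfair' -> no (count: 0)
  'redo' -> no (count: 0)
  'run' -> no (count: 0)
  'sing' -> no (count: 0)
  'unlike' -> no (count: 0)
  'disconnect' -> no (count: 0)
  'talk' -> no (count: 0)
  'pretest' -> YES, starts with 'pre' (count: 1)
  'rewrite' -> no (count: 1)
  'jump' -> no (count: 1)
  'prepay' -> YES, starts with 'pre' (count: 2)
Total with prefix 'pre': 2

2


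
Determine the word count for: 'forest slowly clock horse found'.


Counting words by splitting on spaces:
  Word 1: 'forest'
  Word 2: 'slowly'
  Word 3: 'clock'
  Word 4: 'horse'
  Word 5: 'found'
Total words: 5

5


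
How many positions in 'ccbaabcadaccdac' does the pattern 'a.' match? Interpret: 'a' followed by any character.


Pattern: a. means 'a' followed by any character.
Scanning 'ccbaabcadaccdac' position-by-position:
  Pos 0: window 'cc' -> no
  Pos 1: window 'cb' -> no
  Pos 2: window 'ba' -> no
  Pos 3: window 'aa' -> MATCH
  Pos 4: window 'ab' -> MATCH
  Pos 5: window 'bc' -> no
  Pos 6: window 'ca' -> no
  Pos 7: window 'ad' -> MATCH
  Pos 8: window 'da' -> no
  Pos 9: window 'ac' -> MATCH
  Pos 10: window 'cc' -> no
  Pos 11: window 'cd' -> no
  Pos 12: window 'da' -> no
  Pos 13: window 'ac' -> MATCH
  Pos 14: window 'c' -> no
Total matches: 5

5


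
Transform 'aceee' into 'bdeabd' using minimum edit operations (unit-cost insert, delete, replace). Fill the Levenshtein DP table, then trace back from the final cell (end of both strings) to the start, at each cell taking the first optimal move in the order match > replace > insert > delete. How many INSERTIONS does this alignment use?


Edit distance = 5. Backtracking from cell (5, 6) with preference match > replace > insert > delete,
then listing the resulting alignment 'aceee' -> 'bdeabd' left to right:
  Step 1: replace a->b
  Step 2: replace c->d
  Step 3: keep 'e'
  Step 4: insert 'a' [insertion #1]
  Step 5: replace e->b
  Step 6: replace e->d
Total insertions: 1

1


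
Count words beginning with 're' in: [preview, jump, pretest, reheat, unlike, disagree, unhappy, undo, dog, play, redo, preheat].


Checking each word for prefix 're':
  'preview' -> no (count: 0)
  'jump' -> no (count: 0)
  'pretest' -> no (count: 0)
  'reheat' -> YES, starts with 're' (count: 1)
  'unlike' -> no (count: 1)
  'disagree' -> no (count: 1)
  'unhappy' -> no (count: 1)
  'undo' -> no (count: 1)
  'dog' -> no (count: 1)
  'play' -> no (count: 1)
  'redo' -> YES, starts with 're' (count: 2)
  'preheat' -> no (count: 2)
Total with prefix 're': 2

2


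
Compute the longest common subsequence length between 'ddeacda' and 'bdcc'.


DP table for LCS of 'ddeacda' and 'bdcc':
       b  d  c  c
    0  0  0  0  0
  d 0  0  1  1  1
  d 0  0  1  1  1
  e 0  0  1  1  1
  a 0  0  1  1  1
  c 0  0  1  2  2
  d 0  0  1  2  2
  a 0  0  1  2  2
LCS: 'dc'
LCS length = 2

2


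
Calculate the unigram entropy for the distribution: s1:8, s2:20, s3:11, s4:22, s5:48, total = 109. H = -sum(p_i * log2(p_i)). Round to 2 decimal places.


Computing entropy H = -sum(p_i * log2(p_i)):
  s1: p = 8/109 = 0.0734, -p*log2(p) = 0.2766
  s2: p = 20/109 = 0.1835, -p*log2(p) = 0.4489
  s3: p = 11/109 = 0.1009, -p*log2(p) = 0.3339
  s4: p = 22/109 = 0.2018, -p*log2(p) = 0.4660
  s5: p = 48/109 = 0.4404, -p*log2(p) = 0.5211
H = sum of terms = 2.0465
Rounded to 2 decimals: 2.05

2.05


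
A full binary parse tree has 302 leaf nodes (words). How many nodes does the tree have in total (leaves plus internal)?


Leaf nodes (terminals): 302
Internal nodes = n - 1 = 302 - 1 = 301
Total = leaves + internal = 302 + 301 = 603

603


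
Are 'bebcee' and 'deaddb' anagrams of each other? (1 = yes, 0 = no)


Sort characters of 'bebcee': 'bbceee'
Sort characters of 'deaddb': 'abddde'
Sorted forms differ -> they are NOT anagrams
Result: 0

0


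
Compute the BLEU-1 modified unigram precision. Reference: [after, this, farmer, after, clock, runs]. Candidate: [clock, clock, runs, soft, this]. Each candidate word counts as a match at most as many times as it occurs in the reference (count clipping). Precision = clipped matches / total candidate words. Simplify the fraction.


Reference word counts: {'after': 2, 'clock': 1, 'farmer': 1, 'runs': 1, 'this': 1}
Checking each candidate word (with clipping):
  'clock' -> in reference (ref count 1, used 1/1) -> match (matches: 1)
  'clock' -> ref count 1 already used up (1/1) -> clipped, no match (matches: 1)
  'runs' -> in reference (ref count 1, used 1/1) -> match (matches: 2)
  'soft' -> not in reference -> no match (matches: 2)
  'this' -> in reference (ref count 1, used 1/1) -> match (matches: 3)
Clipped matches: 3, Candidate length: 5
Precision = 3/5

3/5


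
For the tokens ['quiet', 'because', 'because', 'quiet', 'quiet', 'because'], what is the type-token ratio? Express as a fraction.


Tokens: 6
Unique types: ('because', 'quiet') = 2
TTR = 2/6
Simplify: divide both by 2 -> 1/3
TTR = 1/3

1/3


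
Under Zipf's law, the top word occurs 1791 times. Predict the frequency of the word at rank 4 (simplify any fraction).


Zipf's law: freq(rank) = f1 / rank
f1 = 1791, rank = 4
freq = 1791 / 4
GCD(1791, 4) = 1
Simplified: 1791/4

1791/4


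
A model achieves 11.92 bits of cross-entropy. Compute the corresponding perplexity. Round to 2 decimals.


Perplexity formula: PP = 2^H
H = 11.92
PP = 2^11.92
Decompose: 2^11.92 = 2^11 * 2^0.92
2^11 = 2048, 2^0.92 ~ 1.8921153
PP ~ 2048 * 1.8921153 = 3875.0521344
Rounded to 2 decimals: 3875.05

3875.05


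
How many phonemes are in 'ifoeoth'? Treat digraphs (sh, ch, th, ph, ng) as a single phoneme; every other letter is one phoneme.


Parsing 'ifoeoth' greedily, digraphs first:
  'i' -> vowel phoneme (phonemes so far: 1)
  'f' -> consonant phoneme (phonemes so far: 2)
  'o' -> vowel phoneme (phonemes so far: 3)
  'e' -> vowel phoneme (phonemes so far: 4)
  'o' -> vowel phoneme (phonemes so far: 5)
  'th' -> digraph (1 consonant phoneme) (phonemes so far: 6)
Total phonemes: 6

6


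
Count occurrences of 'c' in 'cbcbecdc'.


Scanning 'cbcbecdc' for 'c':
  Position 0: 'c' -> MATCH (count: 1)
  Position 2: 'c' -> MATCH (count: 2)
  Position 5: 'c' -> MATCH (count: 3)
  Position 7: 'c' -> MATCH (count: 4)
Total occurrences of 'c': 4

4


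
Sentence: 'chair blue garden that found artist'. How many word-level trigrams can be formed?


Word trigrams from [6] words:
  Trigram 1: (chair blue garden)
  Trigram 2: (blue garden that)
  Trigram 3: (garden that found)
  Trigram 4: (that found artist)
Total word trigrams: 6 - 2 = 4

4


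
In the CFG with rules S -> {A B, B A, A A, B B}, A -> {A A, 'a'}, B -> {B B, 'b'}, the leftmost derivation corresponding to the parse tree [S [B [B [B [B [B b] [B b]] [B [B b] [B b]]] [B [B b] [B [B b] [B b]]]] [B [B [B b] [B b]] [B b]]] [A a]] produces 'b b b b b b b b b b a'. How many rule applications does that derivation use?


Every bracketed nonterminal node [X ...] in the tree is produced by exactly one rule application.
Reading the tree off as a leftmost derivation:
  Step 1: S  =>  B A   (applied S -> B A)
  Step 2: B A  =>  B B A   (applied B -> B B)
  Step 3: B B A  =>  B B B A   (applied B -> B B)
  Step 4: B B B A  =>  B B B B A   (applied B -> B B)
  Step 5: B B B B A  =>  B B B B B A   (applied B -> B B)
  Step 6: B B B B B A  =>  b B B B B A   (applied B -> b)
  Step 7: b B B B B A  =>  b b B B B A   (applied B -> b)
  Step 8: b b B B B A  =>  b b B B B B A   (applied B -> B B)
  Step 9: b b B B B B A  =>  b b b B B B A   (applied B -> b)
  Step 10: b b b B B B A  =>  b b b b B B A   (applied B -> b)
  Step 11: b b b b B B A  =>  b b b b B B B A   (applied B -> B B)
  Step 12: b b b b B B B A  =>  b b b b b B B A   (applied B -> b)
  Step 13: b b b b b B B A  =>  b b b b b B B B A   (applied B -> B B)
  Step 14: b b b b b B B B A  =>  b b b b b b B B A   (applied B -> b)
  Step 15: b b b b b b B B A  =>  b b b b b b b B A   (applied B -> b)
  Step 16: b b b b b b b B A  =>  b b b b b b b B B A   (applied B -> B B)
  Step 17: b b b b b b b B B A  =>  b b b b b b b B B B A   (applied B -> B B)
  Step 18: b b b b b b b B B B A  =>  b b b b b b b b B B A   (applied B -> b)
  Step 19: b b b b b b b b B B A  =>  b b b b b b b b b B A   (applied B -> b)
  Step 20: b b b b b b b b b B A  =>  b b b b b b b b b b A   (applied B -> b)
  Step 21: b b b b b b b b b b A  =>  b b b b b b b b b b a   (applied A -> a)
Final yield: b b b b b b b b b b a
Total rewrite steps: 21

21


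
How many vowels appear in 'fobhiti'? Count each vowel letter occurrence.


Scanning each character of 'fobhiti':
  Position 1: 'f' -> consonant (running count: 0)
  Position 2: 'o' -> vowel (running count: 1)
  Position 3: 'b' -> consonant (running count: 1)
  Position 4: 'h' -> consonant (running count: 1)
  Position 5: 'i' -> vowel (running count: 2)
  Position 6: 't' -> consonant (running count: 2)
  Position 7: 'i' -> vowel (running count: 3)
Total vowels: 3

3


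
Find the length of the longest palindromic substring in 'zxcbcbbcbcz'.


Scanning 'zxcbcbbcbcz' for palindromic substrings.
Substring at positions 2-9: 'cbcbbcbc'.
Check: reverse('cbcbbcbc') = 'cbcbbcbc' -> palindrome confirmed.
Neighbouring characters ('x' / 'z') break symmetry, so it cannot extend further.
No longer palindromic substring exists; longest length = 8

8


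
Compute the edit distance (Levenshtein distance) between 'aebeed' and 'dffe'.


Building DP table for s1='aebeed' (len 6) and s2='dffe' (len 4):
       d  f  f  e
    0  1  2  3  4
  a 1  1  2  3  4
  e 2  2  2  3  3
  b 3  3  3  3  4
  e 4  4  4  4  3
  e 5  5  5  5  4
  d 6  5  6  6  5
Edit distance = dp[6][4] = 5

5


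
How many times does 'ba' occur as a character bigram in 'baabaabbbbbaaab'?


Scanning 'baabaabbbbbaaab' for bigram 'ba':
  Position 0: 'ba' -> MATCH
  Position 1: 'aa' -> no
  Position 2: 'ab' -> no
  Position 3: 'ba' -> MATCH
  Position 4: 'aa' -> no
  Position 5: 'ab' -> no
  Position 6: 'bb' -> no
  Position 7: 'bb' -> no
  Position 8: 'bb' -> no
  Position 9: 'bb' -> no
  Position 10: 'ba' -> MATCH
  Position 11: 'aa' -> no
  Position 12: 'aa' -> no
  Position 13: 'ab' -> no
Total matches: 3

3


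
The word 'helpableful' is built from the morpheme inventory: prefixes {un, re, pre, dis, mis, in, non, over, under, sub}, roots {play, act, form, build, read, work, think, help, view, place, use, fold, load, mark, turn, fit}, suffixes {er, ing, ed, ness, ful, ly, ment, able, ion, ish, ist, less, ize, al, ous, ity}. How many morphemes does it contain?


Segmenting 'helpableful' against the inventory:
  'help' -> root (morpheme 1)
  'able' -> suffix (morpheme 2)
  'ful' -> suffix (morpheme 3)
Total morphemes: 3

3


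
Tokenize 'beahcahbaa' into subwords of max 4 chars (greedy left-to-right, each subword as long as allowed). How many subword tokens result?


'beahcahbaa' has 10 characters.
Chunking with max size 4:
  Chunk 1: 'beah' (positions 0-3)
  Chunk 2: 'cahb' (positions 4-7)
  Chunk 3: 'aa' (positions 8-9)
Total chunks: ceil(10 / 4) = 3

3


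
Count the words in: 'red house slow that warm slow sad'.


Counting words by splitting on spaces:
  Word 1: 'red'
  Word 2: 'house'
  Word 3: 'slow'
  Word 4: 'that'
  Word 5: 'warm'
  Word 6: 'slow'
  Word 7: 'sad'
Total words: 7

7


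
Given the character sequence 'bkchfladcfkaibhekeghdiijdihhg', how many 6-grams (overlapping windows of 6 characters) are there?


String 'bkchfladcfkaibhekeghdiijdihhg' has length L = 29.
Number of overlapping n-grams = L - n + 1
Substituting: 29 - 6 + 1 = 24

24


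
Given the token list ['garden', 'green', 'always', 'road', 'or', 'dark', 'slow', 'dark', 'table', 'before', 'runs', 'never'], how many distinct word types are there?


Listing all tokens and tracking unique types:
  Token 1: 'garden' -> NEW (unique so far: 1)
  Token 2: 'green' -> NEW (unique so far: 2)
  Token 3: 'always' -> NEW (unique so far: 3)
  Token 4: 'road' -> NEW (unique so far: 4)
  Token 5: 'or' -> NEW (unique so far: 5)
  Token 6: 'dark' -> NEW (unique so far: 6)
  Token 7: 'slow' -> NEW (unique so far: 7)
  Token 8: 'dark' -> duplicate (unique so far: 7)
  Token 9: 'table' -> NEW (unique so far: 8)
  Token 10: 'before' -> NEW (unique so far: 9)
  Token 11: 'runs' -> NEW (unique so far: 10)
  Token 12: 'never' -> NEW (unique so far: 11)
Unique types: ('always', 'before', 'dark', 'garden', 'green', 'never', 'or', 'road', 'runs', 'slow', 'table')
Vocabulary size: 11

11


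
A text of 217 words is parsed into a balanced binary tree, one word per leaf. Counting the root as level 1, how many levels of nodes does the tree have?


In a balanced binary tree with n leaves the deepest leaf is ceil(log2(n)) edges below the root,
so counting node levels inclusive of root and leaves gives ceil(log2(n)) + 1 levels.
log2(217) = 7.7616
ceil(7.7616) = 8
levels = 8 + 1 = 9

9


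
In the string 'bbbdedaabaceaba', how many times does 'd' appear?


Scanning 'bbbdedaabaceaba' for 'd':
  Position 3: 'd' -> MATCH (count: 1)
  Position 5: 'd' -> MATCH (count: 2)
Total occurrences of 'd': 2

2


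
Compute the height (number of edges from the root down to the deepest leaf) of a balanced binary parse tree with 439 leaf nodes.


In a balanced binary tree with n leaves the deepest leaf is ceil(log2(n)) edges below the root.
log2(439) = 8.7781
ceil(8.7781) = 9
height (edges) = 9

9


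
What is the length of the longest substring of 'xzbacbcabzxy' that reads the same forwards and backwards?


Scanning 'xzbacbcabzxy' for palindromic substrings.
Substring at positions 0-10: 'xzbacbcabzx'.
Check: reverse('xzbacbcabzx') = 'xzbacbcabzx' -> palindrome confirmed.
Neighbouring characters ('-' / 'y') break symmetry, so it cannot extend further.
No longer palindromic substring exists; longest length = 11

11


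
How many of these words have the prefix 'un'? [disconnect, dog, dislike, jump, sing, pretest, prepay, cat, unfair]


Checking each word for prefix 'un':
  'disconnect' -> no (count: 0)
  'dog' -> no (count: 0)
  'dislike' -> no (count: 0)
  'jump' -> no (count: 0)
  'sing' -> no (count: 0)
  'pretest' -> no (count: 0)
  'prepay' -> no (count: 0)
  'cat' -> no (count: 0)
  'unfair' -> YES, starts with 'un' (count: 1)
Total with prefix 'un': 1

1


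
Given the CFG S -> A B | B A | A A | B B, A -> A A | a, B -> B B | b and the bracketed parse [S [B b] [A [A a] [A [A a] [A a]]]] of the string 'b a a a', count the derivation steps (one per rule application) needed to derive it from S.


Every bracketed nonterminal node [X ...] in the tree is produced by exactly one rule application.
Reading the tree off as a leftmost derivation:
  Step 1: S  =>  B A   (applied S -> B A)
  Step 2: B A  =>  b A   (applied B -> b)
  Step 3: b A  =>  b A A   (applied A -> A A)
  Step 4: b A A  =>  b a A   (applied A -> a)
  Step 5: b a A  =>  b a A A   (applied A -> A A)
  Step 6: b a A A  =>  b a a A   (applied A -> a)
  Step 7: b a a A  =>  b a a a   (applied A -> a)
Final yield: b a a a
Total rewrite steps: 7

7


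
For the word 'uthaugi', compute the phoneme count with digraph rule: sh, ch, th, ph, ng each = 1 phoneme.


Parsing 'uthaugi' greedily, digraphs first:
  'u' -> vowel phoneme (phonemes so far: 1)
  'th' -> digraph (1 consonant phoneme) (phonemes so far: 2)
  'a' -> vowel phoneme (phonemes so far: 3)
  'u' -> vowel phoneme (phonemes so far: 4)
  'g' -> consonant phoneme (phonemes so far: 5)
  'i' -> vowel phoneme (phonemes so far: 6)
Total phonemes: 6

6


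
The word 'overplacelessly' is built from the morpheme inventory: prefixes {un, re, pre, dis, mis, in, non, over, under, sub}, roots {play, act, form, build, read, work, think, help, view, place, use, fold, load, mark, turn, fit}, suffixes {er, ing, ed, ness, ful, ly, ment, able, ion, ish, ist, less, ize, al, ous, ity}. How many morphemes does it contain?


Segmenting 'overplacelessly' against the inventory:
  'over' -> prefix (morpheme 1)
  'place' -> root (morpheme 2)
  'less' -> suffix (morpheme 3)
  'ly' -> suffix (morpheme 4)
Total morphemes: 4

4


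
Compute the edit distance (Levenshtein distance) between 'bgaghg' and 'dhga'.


Building DP table for s1='bgaghg' (len 6) and s2='dhga' (len 4):
       d  h  g  a
    0  1  2  3  4
  b 1  1  2  3  4
  g 2  2  2  2  3
  a 3  3  3  3  2
  g 4  4  4  3  3
  h 5  5  4  4  4
  g 6  6  5  4  5
Edit distance = dp[6][4] = 5

5


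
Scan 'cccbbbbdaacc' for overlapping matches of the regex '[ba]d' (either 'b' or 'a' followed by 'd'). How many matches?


Pattern: [ba]d means either 'b' or 'a' followed by 'd'.
Scanning 'cccbbbbdaacc' position-by-position:
  Pos 0: window 'cc' -> no
  Pos 1: window 'cc' -> no
  Pos 2: window 'cb' -> no
  Pos 3: window 'bb' -> no
  Pos 4: window 'bb' -> no
  Pos 5: window 'bb' -> no
  Pos 6: window 'bd' -> MATCH
  Pos 7: window 'da' -> no
  Pos 8: window 'aa' -> no
  Pos 9: window 'ac' -> no
  Pos 10: window 'cc' -> no
  Pos 11: window 'c' -> no
Total matches: 1

1


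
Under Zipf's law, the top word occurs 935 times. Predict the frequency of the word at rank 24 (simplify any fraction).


Zipf's law: freq(rank) = f1 / rank
f1 = 935, rank = 24
freq = 935 / 24
GCD(935, 24) = 1
Simplified: 935/24

935/24


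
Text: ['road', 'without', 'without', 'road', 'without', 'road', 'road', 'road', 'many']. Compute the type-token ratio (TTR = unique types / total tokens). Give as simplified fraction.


Tokens: 9
Unique types: ('many', 'road', 'without') = 3
TTR = 3/9
Simplify: divide both by 3 -> 1/3
TTR = 1/3

1/3


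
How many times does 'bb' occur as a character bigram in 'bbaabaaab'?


Scanning 'bbaabaaab' for bigram 'bb':
  Position 0: 'bb' -> MATCH
  Position 1: 'ba' -> no
  Position 2: 'aa' -> no
  Position 3: 'ab' -> no
  Position 4: 'ba' -> no
  Position 5: 'aa' -> no
  Position 6: 'aa' -> no
  Position 7: 'ab' -> no
Total matches: 1

1


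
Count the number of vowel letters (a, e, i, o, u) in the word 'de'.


Scanning each character of 'de':
  Position 1: 'd' -> consonant (running count: 0)
  Position 2: 'e' -> vowel (running count: 1)
Total vowels: 1

1


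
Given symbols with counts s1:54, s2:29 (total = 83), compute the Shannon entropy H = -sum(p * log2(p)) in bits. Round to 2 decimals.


Computing entropy H = -sum(p_i * log2(p_i)):
  s1: p = 54/83 = 0.6506, -p*log2(p) = 0.4035
  s2: p = 29/83 = 0.3494, -p*log2(p) = 0.5301
H = sum of terms = 0.9336
Rounded to 2 decimals: 0.93

0.93


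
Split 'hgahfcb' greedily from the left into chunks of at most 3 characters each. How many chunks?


'hgahfcb' has 7 characters.
Chunking with max size 3:
  Chunk 1: 'hga' (positions 0-2)
  Chunk 2: 'hfc' (positions 3-5)
  Chunk 3: 'b' (positions 6-6)
Total chunks: ceil(7 / 3) = 3

3


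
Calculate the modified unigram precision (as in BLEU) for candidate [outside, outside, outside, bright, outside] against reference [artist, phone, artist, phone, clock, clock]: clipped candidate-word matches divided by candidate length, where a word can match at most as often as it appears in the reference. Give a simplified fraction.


Reference word counts: {'artist': 2, 'clock': 2, 'phone': 2}
Checking each candidate word (with clipping):
  'outside' -> not in reference -> no match (matches: 0)
  'outside' -> not in reference -> no match (matches: 0)
  'outside' -> not in reference -> no match (matches: 0)
  'bright' -> not in reference -> no match (matches: 0)
  'outside' -> not in reference -> no match (matches: 0)
Clipped matches: 0, Candidate length: 5
Precision = 0/5 = 0

0


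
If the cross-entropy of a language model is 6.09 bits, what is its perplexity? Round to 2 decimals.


Perplexity formula: PP = 2^H
H = 6.09
PP = 2^6.09
Decompose: 2^6.09 = 2^6 * 2^0.09
2^6 = 64, 2^0.09 ~ 1.0643702
PP ~ 64 * 1.0643702 = 68.1196928
Rounded to 2 decimals: 68.12

68.12


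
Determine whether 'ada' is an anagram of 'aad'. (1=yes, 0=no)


Sort characters of 'ada': 'aad'
Sort characters of 'aad': 'aad'
Sorted forms match -> they ARE anagrams
Result: 1

1


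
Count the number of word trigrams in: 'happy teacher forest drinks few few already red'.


Word trigrams from [8] words:
  Trigram 1: (happy teacher forest)
  Trigram 2: (teacher forest drinks)
  Trigram 3: (forest drinks few)
  Trigram 4: (drinks few few)
  Trigram 5: (few few already)
  Trigram 6: (few already red)
Total word trigrams: 8 - 2 = 6

6


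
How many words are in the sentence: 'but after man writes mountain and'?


Counting words by splitting on spaces:
  Word 1: 'but'
  Word 2: 'after'
  Word 3: 'man'
  Word 4: 'writes'
  Word 5: 'mountain'
  Word 6: 'and'
Total words: 6

6


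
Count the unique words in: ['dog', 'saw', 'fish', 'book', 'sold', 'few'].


Listing all tokens and tracking unique types:
  Token 1: 'dog' -> NEW (unique so far: 1)
  Token 2: 'saw' -> NEW (unique so far: 2)
  Token 3: 'fish' -> NEW (unique so far: 3)
  Token 4: 'book' -> NEW (unique so far: 4)
  Token 5: 'sold' -> NEW (unique so far: 5)
  Token 6: 'few' -> NEW (unique so far: 6)
Unique types: ('book', 'dog', 'few', 'fish', 'saw', 'sold')
Vocabulary size: 6

6


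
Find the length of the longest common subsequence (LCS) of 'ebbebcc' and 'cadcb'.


DP table for LCS of 'ebbebcc' and 'cadcb':
       c  a  d  c  b
    0  0  0  0  0  0
  e 0  0  0  0  0  0
  b 0  0  0  0  0  1
  b 0  0  0  0  0  1
  e 0  0  0  0  0  1
  b 0  0  0  0  0  1
  c 0  1  1  1  1  1
  c 0  1  1  1  2  2
LCS: 'cc'
LCS length = 2

2


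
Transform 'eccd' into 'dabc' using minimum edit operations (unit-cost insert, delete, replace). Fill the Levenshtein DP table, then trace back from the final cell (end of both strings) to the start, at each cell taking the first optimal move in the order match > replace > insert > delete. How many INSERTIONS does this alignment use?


Edit distance = 4. Backtracking from cell (4, 4) with preference match > replace > insert > delete,
then listing the resulting alignment 'eccd' -> 'dabc' left to right:
  Step 1: replace e->d
  Step 2: replace c->a
  Step 3: replace c->b
  Step 4: replace d->c
Total insertions: 0

0


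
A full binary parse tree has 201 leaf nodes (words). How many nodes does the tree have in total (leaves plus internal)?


Leaf nodes (terminals): 201
Internal nodes = n - 1 = 201 - 1 = 200
Total = leaves + internal = 201 + 200 = 401

401


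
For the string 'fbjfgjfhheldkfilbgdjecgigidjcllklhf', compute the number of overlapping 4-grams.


String 'fbjfgjfhheldkfilbgdjecgigidjcllklhf' has length L = 35.
Number of overlapping n-grams = L - n + 1
Substituting: 35 - 4 + 1 = 32

32


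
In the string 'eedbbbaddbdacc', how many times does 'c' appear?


Scanning 'eedbbbaddbdacc' for 'c':
  Position 12: 'c' -> MATCH (count: 1)
  Position 13: 'c' -> MATCH (count: 2)
Total occurrences of 'c': 2

2


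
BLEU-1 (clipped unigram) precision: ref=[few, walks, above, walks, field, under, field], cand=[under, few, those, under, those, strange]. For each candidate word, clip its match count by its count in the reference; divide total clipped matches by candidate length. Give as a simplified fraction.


Reference word counts: {'above': 1, 'few': 1, 'field': 2, 'under': 1, 'walks': 2}
Checking each candidate word (with clipping):
  'under' -> in reference (ref count 1, used 1/1) -> match (matches: 1)
  'few' -> in reference (ref count 1, used 1/1) -> match (matches: 2)
  'those' -> not in reference -> no match (matches: 2)
  'under' -> ref count 1 already used up (1/1) -> clipped, no match (matches: 2)
  'those' -> not in reference -> no match (matches: 2)
  'strange' -> not in reference -> no match (matches: 2)
Clipped matches: 2, Candidate length: 6
Precision = 2/6 = 1/3

1/3


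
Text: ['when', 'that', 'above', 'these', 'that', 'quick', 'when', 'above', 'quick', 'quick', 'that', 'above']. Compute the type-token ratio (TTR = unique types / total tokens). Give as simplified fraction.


Tokens: 12
Unique types: ('above', 'quick', 'that', 'these', 'when') = 5
TTR = 5/12
Already in lowest terms.

5/12


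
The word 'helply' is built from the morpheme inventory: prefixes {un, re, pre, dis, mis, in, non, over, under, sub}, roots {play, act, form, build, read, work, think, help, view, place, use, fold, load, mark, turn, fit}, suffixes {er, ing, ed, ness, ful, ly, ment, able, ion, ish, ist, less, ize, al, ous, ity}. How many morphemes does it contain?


Segmenting 'helply' against the inventory:
  'help' -> root (morpheme 1)
  'ly' -> suffix (morpheme 2)
Total morphemes: 2

2


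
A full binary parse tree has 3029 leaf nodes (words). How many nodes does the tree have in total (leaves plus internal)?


Leaf nodes (terminals): 3029
Internal nodes = n - 1 = 3029 - 1 = 3028
Total = leaves + internal = 3029 + 3028 = 6057

6057


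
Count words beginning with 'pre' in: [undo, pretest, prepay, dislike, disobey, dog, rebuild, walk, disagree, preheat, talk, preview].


Checking each word for prefix 'pre':
  'undo' -> no (count: 0)
  'pretest' -> YES, starts with 'pre' (count: 1)
  'prepay' -> YES, starts with 'pre' (count: 2)
  'dislike' -> no (count: 2)
  'disobey' -> no (count: 2)
  'dog' -> no (count: 2)
  'rebuild' -> no (count: 2)
  'walk' -> no (count: 2)
  'disagree' -> no (count: 2)
  'preheat' -> YES, starts with 'pre' (count: 3)
  'talk' -> no (count: 3)
  'preview' -> YES, starts with 'pre' (count: 4)
Total with prefix 'pre': 4

4


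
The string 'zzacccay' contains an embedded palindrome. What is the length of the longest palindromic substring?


Scanning 'zzacccay' for palindromic substrings.
Substring at positions 2-6: 'accca'.
Check: reverse('accca') = 'accca' -> palindrome confirmed.
Neighbouring characters ('z' / 'y') break symmetry, so it cannot extend further.
No longer palindromic substring exists; longest length = 5

5


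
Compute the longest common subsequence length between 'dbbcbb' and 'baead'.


DP table for LCS of 'dbbcbb' and 'baead':
       b  a  e  a  d
    0  0  0  0  0  0
  d 0  0  0  0  0  1
  b 0  1  1  1  1  1
  b 0  1  1  1  1  1
  c 0  1  1  1  1  1
  b 0  1  1  1  1  1
  b 0  1  1  1  1  1
LCS: 'd'
LCS length = 1

1


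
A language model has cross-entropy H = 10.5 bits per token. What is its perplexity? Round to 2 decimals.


Perplexity formula: PP = 2^H
H = 10.5
PP = 2^10.5
Decompose: 2^10.5 = 2^10 * 2^0.5 = 2^10 * sqrt(2)
2^10 = 1024, sqrt(2) ~ 1.4142136
PP ~ 1024 * 1.4142136 = 1448.1547264
Rounded to 2 decimals: 1448.15

1448.15


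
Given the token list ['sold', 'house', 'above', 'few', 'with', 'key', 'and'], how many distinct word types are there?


Listing all tokens and tracking unique types:
  Token 1: 'sold' -> NEW (unique so far: 1)
  Token 2: 'house' -> NEW (unique so far: 2)
  Token 3: 'above' -> NEW (unique so far: 3)
  Token 4: 'few' -> NEW (unique so far: 4)
  Token 5: 'with' -> NEW (unique so far: 5)
  Token 6: 'key' -> NEW (unique so far: 6)
  Token 7: 'and' -> NEW (unique so far: 7)
Unique types: ('above', 'and', 'few', 'house', 'key', 'sold', 'with')
Vocabulary size: 7

7


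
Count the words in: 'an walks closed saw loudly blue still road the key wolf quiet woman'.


Counting words by splitting on spaces:
  Word 1: 'an'
  Word 2: 'walks'
  Word 3: 'closed'
  Word 4: 'saw'
  Word 5: 'loudly'
  Word 6: 'blue'
  Word 7: 'still'
  Word 8: 'road'
  Word 9: 'the'
  Word 10: 'key'
  Word 11: 'wolf'
  Word 12: 'quiet'
  Word 13: 'woman'
Total words: 13

13


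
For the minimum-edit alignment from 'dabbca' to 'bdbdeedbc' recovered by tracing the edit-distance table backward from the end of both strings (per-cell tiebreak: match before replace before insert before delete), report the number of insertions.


Edit distance = 7. Backtracking from cell (6, 9) with preference match > replace > insert > delete,
then listing the resulting alignment 'dabbca' -> 'bdbdeedbc' left to right:
  Step 1: insert 'b' [insertion #1]
  Step 2: insert 'd' [insertion #2]
  Step 3: insert 'b' [insertion #3]
  Step 4: keep 'd'
  Step 5: insert 'e' [insertion #4]
  Step 6: replace a->e
  Step 7: replace b->d
  Step 8: keep 'b'
  Step 9: keep 'c'
  Step 10: delete 'a'
Total insertions: 4

4


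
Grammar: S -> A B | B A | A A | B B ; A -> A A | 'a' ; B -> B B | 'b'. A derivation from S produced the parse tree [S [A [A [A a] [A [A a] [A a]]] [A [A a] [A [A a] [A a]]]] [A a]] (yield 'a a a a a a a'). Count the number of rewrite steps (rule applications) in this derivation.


Every bracketed nonterminal node [X ...] in the tree is produced by exactly one rule application.
Reading the tree off as a leftmost derivation:
  Step 1: S  =>  A A   (applied S -> A A)
  Step 2: A A  =>  A A A   (applied A -> A A)
  Step 3: A A A  =>  A A A A   (applied A -> A A)
  Step 4: A A A A  =>  a A A A   (applied A -> a)
  Step 5: a A A A  =>  a A A A A   (applied A -> A A)
  Step 6: a A A A A  =>  a a A A A   (applied A -> a)
  Step 7: a a A A A  =>  a a a A A   (applied A -> a)
  Step 8: a a a A A  =>  a a a A A A   (applied A -> A A)
  Step 9: a a a A A A  =>  a a a a A A   (applied A -> a)
  Step 10: a a a a A A  =>  a a a a A A A   (applied A -> A A)
  Step 11: a a a a A A A  =>  a a a a a A A   (applied A -> a)
  Step 12: a a a a a A A  =>  a a a a a a A   (applied A -> a)
  Step 13: a a a a a a A  =>  a a a a a a a   (applied A -> a)
Final yield: a a a a a a a
Total rewrite steps: 13

13


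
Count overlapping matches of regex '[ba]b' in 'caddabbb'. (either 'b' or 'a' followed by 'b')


Pattern: [ba]b means either 'b' or 'a' followed by 'b'.
Scanning 'caddabbb' position-by-position:
  Pos 0: window 'ca' -> no
  Pos 1: window 'ad' -> no
  Pos 2: window 'dd' -> no
  Pos 3: window 'da' -> no
  Pos 4: window 'ab' -> MATCH
  Pos 5: window 'bb' -> MATCH
  Pos 6: window 'bb' -> MATCH
  Pos 7: window 'b' -> no
Total matches: 3

3
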